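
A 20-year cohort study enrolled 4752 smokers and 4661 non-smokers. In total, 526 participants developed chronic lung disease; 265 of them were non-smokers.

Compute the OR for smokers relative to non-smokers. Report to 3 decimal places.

smokers with the outcome: 526 − 265 = 261
smokers without the outcome: 4752 − 261 = 4491
non-smokers without the outcome: 4661 − 265 = 4396
OR = (261 × 4396) / (4491 × 265) = 1147356/1190115 ≈ 0.964

OR ≈ 0.964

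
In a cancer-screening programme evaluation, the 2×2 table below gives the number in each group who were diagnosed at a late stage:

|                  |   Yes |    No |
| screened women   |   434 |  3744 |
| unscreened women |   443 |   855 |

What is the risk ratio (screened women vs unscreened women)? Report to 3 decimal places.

risk, screened women = 434/4178 = 0.1039
risk, unscreened women = 443/1298 = 0.3413
RR = 0.1039 / 0.3413 = 0.304

0.304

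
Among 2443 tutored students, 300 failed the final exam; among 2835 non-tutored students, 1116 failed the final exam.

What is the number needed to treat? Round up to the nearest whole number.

4

risk, tutored students = 300/2443 = 0.122800
risk, non-tutored students = 1116/2835 = 0.393651
absolute risk difference = 0.270851
1 / 0.270851 = 3.692 → round up → 4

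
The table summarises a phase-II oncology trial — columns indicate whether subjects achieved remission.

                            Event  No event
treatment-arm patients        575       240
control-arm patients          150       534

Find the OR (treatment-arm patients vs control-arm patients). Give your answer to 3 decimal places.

OR = (575 × 534) / (240 × 150) = 307050/36000 ≈ 8.529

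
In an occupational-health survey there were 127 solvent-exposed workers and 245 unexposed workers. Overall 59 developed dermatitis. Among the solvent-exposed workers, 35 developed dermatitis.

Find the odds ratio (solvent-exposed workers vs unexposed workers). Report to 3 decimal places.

3.503

solvent-exposed workers without the outcome: 127 − 35 = 92
unexposed workers with the outcome: 59 − 35 = 24
unexposed workers without the outcome: 245 − 24 = 221
OR = (35 × 221) / (92 × 24) = 7735/2208 ≈ 3.503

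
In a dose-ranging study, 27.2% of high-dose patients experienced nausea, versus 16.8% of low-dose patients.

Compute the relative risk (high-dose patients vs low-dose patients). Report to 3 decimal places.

RR = 0.2720 / 0.1680 = 1.619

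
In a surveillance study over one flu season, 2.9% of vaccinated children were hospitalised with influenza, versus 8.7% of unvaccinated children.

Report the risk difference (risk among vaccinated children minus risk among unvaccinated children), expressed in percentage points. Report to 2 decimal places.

-5.80

risk difference = 0.02900 − 0.08700 = -0.05800 → -5.80 percentage points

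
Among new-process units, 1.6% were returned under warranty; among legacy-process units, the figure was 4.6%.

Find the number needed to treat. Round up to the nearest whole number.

absolute risk difference = 0.030000
1 / 0.030000 = 33.333 → round up → 34

34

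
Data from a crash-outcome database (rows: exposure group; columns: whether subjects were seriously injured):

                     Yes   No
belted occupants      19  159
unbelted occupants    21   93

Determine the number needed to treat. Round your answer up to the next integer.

13

risk, belted occupants = 19/178 = 0.106742
risk, unbelted occupants = 21/114 = 0.184211
absolute risk difference = 0.077469
1 / 0.077469 = 12.908 → round up → 13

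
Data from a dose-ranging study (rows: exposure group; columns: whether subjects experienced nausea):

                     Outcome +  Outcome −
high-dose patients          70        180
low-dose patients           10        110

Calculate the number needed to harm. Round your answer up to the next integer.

risk, high-dose patients = 70/250 = 0.280000
risk, low-dose patients = 10/120 = 0.083333
absolute risk difference = 0.196667
1 / 0.196667 = 5.085 → round up → 6

NNH = 6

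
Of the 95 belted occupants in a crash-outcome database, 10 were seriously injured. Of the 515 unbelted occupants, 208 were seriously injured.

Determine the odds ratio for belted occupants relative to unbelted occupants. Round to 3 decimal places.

OR: 0.174

odds, belted occupants = 10/85 = 0.1176
odds, unbelted occupants = 208/307 = 0.6775
OR = 0.1176 / 0.6775 = 0.174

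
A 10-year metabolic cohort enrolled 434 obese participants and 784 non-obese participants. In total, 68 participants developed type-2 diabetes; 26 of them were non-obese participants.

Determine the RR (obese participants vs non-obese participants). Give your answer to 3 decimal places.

RR = 2.918

obese participants with the outcome: 68 − 26 = 42
obese participants without the outcome: 434 − 42 = 392
non-obese participants without the outcome: 784 − 26 = 758
risk, obese participants = 42/434 = 0.09677
risk, non-obese participants = 26/784 = 0.03316
RR = 0.09677 / 0.03316 = 2.918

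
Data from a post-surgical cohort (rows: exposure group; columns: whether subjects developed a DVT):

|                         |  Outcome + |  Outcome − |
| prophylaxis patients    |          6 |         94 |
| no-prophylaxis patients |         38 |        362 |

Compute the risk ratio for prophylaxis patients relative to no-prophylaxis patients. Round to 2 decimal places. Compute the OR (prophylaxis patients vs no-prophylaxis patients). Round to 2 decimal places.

risk, prophylaxis patients = 6/100 = 0.0600
risk, no-prophylaxis patients = 38/400 = 0.0950
RR = 0.0600 / 0.0950 = 0.63
odds, prophylaxis patients = 6/94 = 0.0638
odds, no-prophylaxis patients = 38/362 = 0.1050
OR = 0.0638 / 0.1050 = 0.61

RR = 0.63; OR = 0.61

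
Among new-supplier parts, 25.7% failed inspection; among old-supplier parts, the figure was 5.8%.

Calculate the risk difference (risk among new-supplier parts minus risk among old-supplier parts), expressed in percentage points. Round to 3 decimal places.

risk difference = 0.2570 − 0.0580 = 0.1990 → 19.900 percentage points

RD: 19.900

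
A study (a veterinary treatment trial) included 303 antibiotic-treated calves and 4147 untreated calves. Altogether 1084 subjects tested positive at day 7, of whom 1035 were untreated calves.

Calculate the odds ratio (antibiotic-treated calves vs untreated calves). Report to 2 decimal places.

OR = 0.58

antibiotic-treated calves with the outcome: 1084 − 1035 = 49
antibiotic-treated calves without the outcome: 303 − 49 = 254
untreated calves without the outcome: 4147 − 1035 = 3112
odds, antibiotic-treated calves = 49/254 = 0.1929
odds, untreated calves = 1035/3112 = 0.3326
OR = 0.1929 / 0.3326 = 0.58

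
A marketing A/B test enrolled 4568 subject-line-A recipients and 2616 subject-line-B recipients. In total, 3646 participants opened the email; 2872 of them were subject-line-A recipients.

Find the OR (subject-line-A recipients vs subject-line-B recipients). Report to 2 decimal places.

OR: 4.03

subject-line-A recipients without the outcome: 4568 − 2872 = 1696
subject-line-B recipients with the outcome: 3646 − 2872 = 774
subject-line-B recipients without the outcome: 2616 − 774 = 1842
OR = (2872 × 1842) / (1696 × 774) = 5290224/1312704 ≈ 4.03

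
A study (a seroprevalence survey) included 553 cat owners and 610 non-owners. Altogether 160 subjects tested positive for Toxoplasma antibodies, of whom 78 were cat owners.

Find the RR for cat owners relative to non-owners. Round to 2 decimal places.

1.05

cat owners without the outcome: 553 − 78 = 475
non-owners with the outcome: 160 − 78 = 82
non-owners without the outcome: 610 − 82 = 528
risk, cat owners = 78/553 = 0.1410
risk, non-owners = 82/610 = 0.1344
RR = 0.1410 / 0.1344 = 1.05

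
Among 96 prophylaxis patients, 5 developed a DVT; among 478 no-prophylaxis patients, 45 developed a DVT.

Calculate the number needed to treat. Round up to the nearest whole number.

24

risk, prophylaxis patients = 5/96 = 0.052083
risk, no-prophylaxis patients = 45/478 = 0.094142
absolute risk difference = 0.042059
1 / 0.042059 = 23.776 → round up → 24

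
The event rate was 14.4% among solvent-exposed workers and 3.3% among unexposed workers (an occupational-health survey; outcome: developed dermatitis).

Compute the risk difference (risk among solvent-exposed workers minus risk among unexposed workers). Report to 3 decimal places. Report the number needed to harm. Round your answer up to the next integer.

RD = 0.111; NNH = 10

risk difference = 0.14400 − 0.03300 = 0.111
absolute risk difference = 0.111000
1 / 0.111000 = 9.009 → round up → 10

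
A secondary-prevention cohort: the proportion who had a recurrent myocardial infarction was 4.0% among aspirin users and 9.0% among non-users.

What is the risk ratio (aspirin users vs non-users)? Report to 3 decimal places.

RR = 0.04000 / 0.09000 = 0.444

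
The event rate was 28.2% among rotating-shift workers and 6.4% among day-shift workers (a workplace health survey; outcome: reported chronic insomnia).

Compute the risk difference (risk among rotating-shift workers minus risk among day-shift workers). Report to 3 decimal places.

risk difference = 0.2820 − 0.0640 = 0.218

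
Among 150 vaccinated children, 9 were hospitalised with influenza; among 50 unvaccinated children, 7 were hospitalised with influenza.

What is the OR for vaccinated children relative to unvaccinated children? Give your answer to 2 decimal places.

OR = (9 × 43) / (141 × 7) = 387/987 ≈ 0.39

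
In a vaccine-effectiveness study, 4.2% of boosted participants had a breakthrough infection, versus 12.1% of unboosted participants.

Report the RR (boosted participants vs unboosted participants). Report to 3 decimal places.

RR = 0.04200 / 0.12100 = 0.347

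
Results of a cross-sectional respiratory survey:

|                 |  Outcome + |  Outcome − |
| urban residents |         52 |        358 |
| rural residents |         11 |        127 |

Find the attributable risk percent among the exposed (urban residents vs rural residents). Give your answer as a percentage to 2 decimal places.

risk, urban residents = 52/410 = 0.1268
risk, rural residents = 11/138 = 0.0797
AR% = (0.1268 − 0.0797) / 0.1268 = 0.3715 → 37.15%

AR% ≈ 37.15%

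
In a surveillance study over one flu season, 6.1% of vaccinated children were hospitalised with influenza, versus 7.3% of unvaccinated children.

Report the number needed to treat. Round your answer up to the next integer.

84

absolute risk difference = 0.012000
1 / 0.012000 = 83.333 → round up → 84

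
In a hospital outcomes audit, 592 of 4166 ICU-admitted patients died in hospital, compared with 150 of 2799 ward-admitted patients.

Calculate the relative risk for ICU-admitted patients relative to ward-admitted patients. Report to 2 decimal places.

RR = 2.65

risk, ICU-admitted patients = 592/4166 = 0.1421
risk, ward-admitted patients = 150/2799 = 0.0536
RR = 0.1421 / 0.0536 = 2.65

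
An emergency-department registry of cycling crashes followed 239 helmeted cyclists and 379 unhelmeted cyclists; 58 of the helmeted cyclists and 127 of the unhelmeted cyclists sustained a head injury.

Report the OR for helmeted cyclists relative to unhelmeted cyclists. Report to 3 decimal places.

OR = (58 × 252) / (181 × 127) = 14616/22987 ≈ 0.636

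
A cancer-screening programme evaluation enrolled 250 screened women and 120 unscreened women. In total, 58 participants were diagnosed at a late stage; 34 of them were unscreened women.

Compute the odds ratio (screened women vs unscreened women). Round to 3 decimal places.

screened women with the outcome: 58 − 34 = 24
screened women without the outcome: 250 − 24 = 226
unscreened women without the outcome: 120 − 34 = 86
OR = (24 × 86) / (226 × 34) = 2064/7684 ≈ 0.269

OR = 0.269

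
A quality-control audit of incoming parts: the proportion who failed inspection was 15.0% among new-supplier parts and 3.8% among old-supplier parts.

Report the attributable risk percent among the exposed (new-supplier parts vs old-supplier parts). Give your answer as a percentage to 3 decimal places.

AR% = (0.15000 − 0.03800) / 0.15000 = 0.7467 → 74.667%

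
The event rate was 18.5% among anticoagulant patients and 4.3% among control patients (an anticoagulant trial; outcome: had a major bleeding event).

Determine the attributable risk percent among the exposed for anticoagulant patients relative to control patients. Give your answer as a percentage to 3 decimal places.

AR% = (0.18500 − 0.04300) / 0.18500 = 0.7676 → 76.757%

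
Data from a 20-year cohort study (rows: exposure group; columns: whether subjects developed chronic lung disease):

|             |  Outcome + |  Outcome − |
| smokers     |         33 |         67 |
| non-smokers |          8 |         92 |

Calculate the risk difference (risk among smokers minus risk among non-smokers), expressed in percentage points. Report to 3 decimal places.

RD: 25.000

risk, smokers = 33/100 = 0.3300
risk, non-smokers = 8/100 = 0.0800
risk difference = 0.3300 − 0.0800 = 0.2500 → 25.000 percentage points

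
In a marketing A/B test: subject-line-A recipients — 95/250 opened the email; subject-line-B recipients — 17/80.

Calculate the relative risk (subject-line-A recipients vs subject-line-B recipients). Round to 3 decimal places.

risk, subject-line-A recipients = 95/250 = 0.3800
risk, subject-line-B recipients = 17/80 = 0.2125
RR = 0.3800 / 0.2125 = 1.788

RR: 1.788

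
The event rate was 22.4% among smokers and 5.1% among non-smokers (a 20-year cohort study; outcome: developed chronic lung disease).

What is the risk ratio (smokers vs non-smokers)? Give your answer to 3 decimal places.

RR = 0.2240 / 0.0510 = 4.392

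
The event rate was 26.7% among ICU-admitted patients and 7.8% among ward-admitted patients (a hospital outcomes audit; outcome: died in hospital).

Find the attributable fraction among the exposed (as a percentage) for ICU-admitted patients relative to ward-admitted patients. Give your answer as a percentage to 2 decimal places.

AR% = (0.2670 − 0.0780) / 0.2670 = 0.7079 → 70.79%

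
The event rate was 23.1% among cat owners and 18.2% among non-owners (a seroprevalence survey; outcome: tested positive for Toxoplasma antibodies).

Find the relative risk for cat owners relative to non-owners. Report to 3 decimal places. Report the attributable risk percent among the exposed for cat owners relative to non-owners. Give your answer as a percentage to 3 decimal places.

RR = 1.269; AR% = 21.212%

RR = 0.2310 / 0.1820 = 1.269
AR% = (0.2310 − 0.1820) / 0.2310 = 0.2121 → 21.212%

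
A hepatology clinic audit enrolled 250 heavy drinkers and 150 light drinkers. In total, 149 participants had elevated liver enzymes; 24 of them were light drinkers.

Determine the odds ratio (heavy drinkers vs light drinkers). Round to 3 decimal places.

heavy drinkers with the outcome: 149 − 24 = 125
heavy drinkers without the outcome: 250 − 125 = 125
light drinkers without the outcome: 150 − 24 = 126
OR = (125 × 126) / (125 × 24) = 15750/3000 ≈ 5.250

5.250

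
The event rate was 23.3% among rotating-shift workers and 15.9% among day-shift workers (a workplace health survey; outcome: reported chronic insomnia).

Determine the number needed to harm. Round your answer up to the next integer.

absolute risk difference = 0.074000
1 / 0.074000 = 13.514 → round up → 14

NNH: 14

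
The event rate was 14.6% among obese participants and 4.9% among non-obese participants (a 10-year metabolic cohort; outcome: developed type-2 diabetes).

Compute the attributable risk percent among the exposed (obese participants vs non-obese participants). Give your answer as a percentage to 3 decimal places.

AR% = (0.14600 − 0.04900) / 0.14600 = 0.6644 → 66.438%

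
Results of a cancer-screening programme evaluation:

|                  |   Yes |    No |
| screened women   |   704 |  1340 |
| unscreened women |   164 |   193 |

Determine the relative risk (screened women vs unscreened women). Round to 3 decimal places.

risk, screened women = 704/2044 = 0.3444
risk, unscreened women = 164/357 = 0.4594
RR = 0.3444 / 0.4594 = 0.750

RR: 0.750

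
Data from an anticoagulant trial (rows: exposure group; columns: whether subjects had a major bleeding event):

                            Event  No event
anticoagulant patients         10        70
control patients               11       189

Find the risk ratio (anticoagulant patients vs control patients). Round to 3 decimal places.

risk, anticoagulant patients = 10/80 = 0.1250
risk, control patients = 11/200 = 0.0550
RR = 0.1250 / 0.0550 = 2.273

2.273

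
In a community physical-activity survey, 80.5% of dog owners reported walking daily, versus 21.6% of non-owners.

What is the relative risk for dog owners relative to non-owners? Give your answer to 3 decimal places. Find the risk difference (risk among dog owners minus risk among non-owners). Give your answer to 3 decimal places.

RR = 0.8050 / 0.2160 = 3.727
risk difference = 0.8050 − 0.2160 = 0.589

RR = 3.727; RD = 0.589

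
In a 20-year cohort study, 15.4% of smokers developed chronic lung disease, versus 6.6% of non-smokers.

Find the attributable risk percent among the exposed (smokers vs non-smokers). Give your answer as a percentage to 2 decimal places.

AR% = (0.1540 − 0.0660) / 0.1540 = 0.5714 → 57.14%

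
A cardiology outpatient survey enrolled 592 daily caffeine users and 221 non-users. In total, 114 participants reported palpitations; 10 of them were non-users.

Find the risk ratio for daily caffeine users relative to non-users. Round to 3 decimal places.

3.882

daily caffeine users with the outcome: 114 − 10 = 104
daily caffeine users without the outcome: 592 − 104 = 488
non-users without the outcome: 221 − 10 = 211
risk, daily caffeine users = 104/592 = 0.17568
risk, non-users = 10/221 = 0.04525
RR = 0.17568 / 0.04525 = 3.882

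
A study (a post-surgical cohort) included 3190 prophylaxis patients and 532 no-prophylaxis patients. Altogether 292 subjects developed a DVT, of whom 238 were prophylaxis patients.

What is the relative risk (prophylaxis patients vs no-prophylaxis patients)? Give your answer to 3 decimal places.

RR: 0.735

prophylaxis patients without the outcome: 3190 − 238 = 2952
no-prophylaxis patients with the outcome: 292 − 238 = 54
no-prophylaxis patients without the outcome: 532 − 54 = 478
risk, prophylaxis patients = 238/3190 = 0.0746
risk, no-prophylaxis patients = 54/532 = 0.1015
RR = 0.0746 / 0.1015 = 0.735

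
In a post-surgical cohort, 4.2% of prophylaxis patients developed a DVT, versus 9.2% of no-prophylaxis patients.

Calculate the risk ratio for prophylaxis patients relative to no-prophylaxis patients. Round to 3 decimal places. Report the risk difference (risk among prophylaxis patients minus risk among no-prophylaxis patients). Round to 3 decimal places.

RR = 0.457; RD = -0.050

RR = 0.04200 / 0.09200 = 0.457
risk difference = 0.04200 − 0.09200 = -0.050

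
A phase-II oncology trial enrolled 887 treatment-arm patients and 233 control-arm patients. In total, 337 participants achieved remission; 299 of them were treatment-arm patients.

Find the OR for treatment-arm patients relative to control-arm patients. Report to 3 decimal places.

2.609

treatment-arm patients without the outcome: 887 − 299 = 588
control-arm patients with the outcome: 337 − 299 = 38
control-arm patients without the outcome: 233 − 38 = 195
odds, treatment-arm patients = 299/588 = 0.5085
odds, control-arm patients = 38/195 = 0.1949
OR = 0.5085 / 0.1949 = 2.609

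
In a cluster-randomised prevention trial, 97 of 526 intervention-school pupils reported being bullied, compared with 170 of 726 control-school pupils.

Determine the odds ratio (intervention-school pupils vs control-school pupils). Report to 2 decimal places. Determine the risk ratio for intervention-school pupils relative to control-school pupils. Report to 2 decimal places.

OR = (97 × 556) / (429 × 170) = 53932/72930 ≈ 0.74
risk, intervention-school pupils = 97/526 = 0.1844
risk, control-school pupils = 170/726 = 0.2342
RR = 0.1844 / 0.2342 = 0.79

OR = 0.74; RR = 0.79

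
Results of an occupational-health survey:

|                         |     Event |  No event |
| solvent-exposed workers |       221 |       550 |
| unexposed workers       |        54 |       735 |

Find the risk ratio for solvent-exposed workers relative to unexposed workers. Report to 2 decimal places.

RR: 4.19

risk, solvent-exposed workers = 221/771 = 0.2866
risk, unexposed workers = 54/789 = 0.0684
RR = 0.2866 / 0.0684 = 4.19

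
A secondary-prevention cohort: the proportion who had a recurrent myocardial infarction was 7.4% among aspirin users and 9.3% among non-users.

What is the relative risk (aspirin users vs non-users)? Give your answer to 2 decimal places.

RR = 0.0740 / 0.0930 = 0.80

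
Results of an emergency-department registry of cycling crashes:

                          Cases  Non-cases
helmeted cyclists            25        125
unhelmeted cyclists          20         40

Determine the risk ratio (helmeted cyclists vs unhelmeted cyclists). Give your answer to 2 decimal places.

RR: 0.50

risk, helmeted cyclists = 25/150 = 0.1667
risk, unhelmeted cyclists = 20/60 = 0.3333
RR = 0.1667 / 0.3333 = 0.50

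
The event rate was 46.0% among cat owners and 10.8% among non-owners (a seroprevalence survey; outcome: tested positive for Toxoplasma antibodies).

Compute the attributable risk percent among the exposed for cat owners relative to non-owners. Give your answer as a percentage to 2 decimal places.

AR% = (0.4600 − 0.1080) / 0.4600 = 0.7652 → 76.52%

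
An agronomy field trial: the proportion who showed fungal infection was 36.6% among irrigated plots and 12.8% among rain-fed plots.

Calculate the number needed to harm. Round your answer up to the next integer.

NNH: 5

absolute risk difference = 0.238000
1 / 0.238000 = 4.202 → round up → 5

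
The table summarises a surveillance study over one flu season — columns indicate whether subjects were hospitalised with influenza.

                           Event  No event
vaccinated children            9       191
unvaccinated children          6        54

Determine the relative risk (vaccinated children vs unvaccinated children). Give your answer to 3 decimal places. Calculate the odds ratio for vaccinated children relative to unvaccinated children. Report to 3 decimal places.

RR = 0.450; OR = 0.424

risk, vaccinated children = 9/200 = 0.04500
risk, unvaccinated children = 6/60 = 0.10000
RR = 0.04500 / 0.10000 = 0.450
OR = (9 × 54) / (191 × 6) = 486/1146 ≈ 0.424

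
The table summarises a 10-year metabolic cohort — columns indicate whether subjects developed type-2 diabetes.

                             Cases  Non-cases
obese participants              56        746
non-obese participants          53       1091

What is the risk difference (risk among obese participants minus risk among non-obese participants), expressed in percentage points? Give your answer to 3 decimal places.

2.350

risk, obese participants = 56/802 = 0.06983
risk, non-obese participants = 53/1144 = 0.04633
risk difference = 0.06983 − 0.04633 = 0.02350 → 2.350 percentage points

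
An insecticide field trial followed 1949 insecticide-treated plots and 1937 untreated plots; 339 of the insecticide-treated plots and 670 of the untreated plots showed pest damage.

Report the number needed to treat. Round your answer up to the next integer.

risk, insecticide-treated plots = 339/1949 = 0.173935
risk, untreated plots = 670/1937 = 0.345896
absolute risk difference = 0.171960
1 / 0.171960 = 5.815 → round up → 6

6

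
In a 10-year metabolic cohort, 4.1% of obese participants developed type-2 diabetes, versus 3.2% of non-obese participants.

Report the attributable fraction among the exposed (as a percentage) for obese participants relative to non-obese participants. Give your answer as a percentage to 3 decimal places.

AR% = (0.04100 − 0.03200) / 0.04100 = 0.2195 → 21.951%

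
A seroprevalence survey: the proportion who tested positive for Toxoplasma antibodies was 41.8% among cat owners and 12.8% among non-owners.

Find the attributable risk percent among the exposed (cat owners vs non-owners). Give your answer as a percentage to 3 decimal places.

AR% = (0.4180 − 0.1280) / 0.4180 = 0.6938 → 69.378%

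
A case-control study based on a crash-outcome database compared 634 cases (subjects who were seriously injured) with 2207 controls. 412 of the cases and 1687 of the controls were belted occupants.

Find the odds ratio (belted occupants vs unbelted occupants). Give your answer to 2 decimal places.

OR = (412 × 520) / (1687 × 222) = 214240/374514 ≈ 0.57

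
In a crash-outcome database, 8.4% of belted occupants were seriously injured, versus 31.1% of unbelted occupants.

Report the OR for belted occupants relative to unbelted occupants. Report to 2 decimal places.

odds, belted occupants = 0.0840/0.9160 = 0.0917
odds, unbelted occupants = 0.3110/0.6890 = 0.4514
OR = 0.0917 / 0.4514 = 0.20

OR: 0.20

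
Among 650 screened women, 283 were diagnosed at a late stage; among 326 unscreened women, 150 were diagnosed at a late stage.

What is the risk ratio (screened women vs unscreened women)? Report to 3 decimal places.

0.946

risk, screened women = 283/650 = 0.4354
risk, unscreened women = 150/326 = 0.4601
RR = 0.4354 / 0.4601 = 0.946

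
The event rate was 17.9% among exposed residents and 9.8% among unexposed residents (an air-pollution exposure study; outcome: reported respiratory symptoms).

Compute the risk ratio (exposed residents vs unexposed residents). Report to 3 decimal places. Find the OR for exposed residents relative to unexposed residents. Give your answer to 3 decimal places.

RR = 1.827; OR = 2.007

RR = 0.1790 / 0.0980 = 1.827
odds, exposed residents = 0.1790/0.8210 = 0.2180
odds, unexposed residents = 0.0980/0.9020 = 0.1086
OR = 0.2180 / 0.1086 = 2.007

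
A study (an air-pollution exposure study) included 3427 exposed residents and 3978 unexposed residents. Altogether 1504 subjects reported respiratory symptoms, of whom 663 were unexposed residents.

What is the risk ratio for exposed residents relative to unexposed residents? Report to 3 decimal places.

exposed residents with the outcome: 1504 − 663 = 841
exposed residents without the outcome: 3427 − 841 = 2586
unexposed residents without the outcome: 3978 − 663 = 3315
risk, exposed residents = 841/3427 = 0.2454
risk, unexposed residents = 663/3978 = 0.1667
RR = 0.2454 / 0.1667 = 1.472

RR ≈ 1.472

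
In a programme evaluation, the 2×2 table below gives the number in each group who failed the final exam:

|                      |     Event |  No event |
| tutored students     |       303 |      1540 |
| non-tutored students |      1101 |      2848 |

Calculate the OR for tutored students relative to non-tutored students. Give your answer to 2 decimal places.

OR = (303 × 2848) / (1540 × 1101) = 862944/1695540 ≈ 0.51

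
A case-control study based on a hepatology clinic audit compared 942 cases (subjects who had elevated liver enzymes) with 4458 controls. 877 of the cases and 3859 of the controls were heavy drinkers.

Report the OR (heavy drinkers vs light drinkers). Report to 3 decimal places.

OR = (877 × 599) / (3859 × 65) = 525323/250835 ≈ 2.094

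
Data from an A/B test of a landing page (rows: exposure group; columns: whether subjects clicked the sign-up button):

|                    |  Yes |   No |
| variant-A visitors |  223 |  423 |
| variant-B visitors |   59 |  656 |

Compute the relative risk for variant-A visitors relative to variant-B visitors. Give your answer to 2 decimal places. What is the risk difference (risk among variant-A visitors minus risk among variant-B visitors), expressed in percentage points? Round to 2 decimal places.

RR = 4.18; RD = 26.27

risk, variant-A visitors = 223/646 = 0.3452
risk, variant-B visitors = 59/715 = 0.0825
RR = 0.3452 / 0.0825 = 4.18
risk difference = 0.3452 − 0.0825 = 0.2627 → 26.27 percentage points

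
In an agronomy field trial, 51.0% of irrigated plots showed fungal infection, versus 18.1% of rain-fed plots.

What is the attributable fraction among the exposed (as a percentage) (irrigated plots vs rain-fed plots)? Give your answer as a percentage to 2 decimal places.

AR% = (0.5100 − 0.1810) / 0.5100 = 0.6451 → 64.51%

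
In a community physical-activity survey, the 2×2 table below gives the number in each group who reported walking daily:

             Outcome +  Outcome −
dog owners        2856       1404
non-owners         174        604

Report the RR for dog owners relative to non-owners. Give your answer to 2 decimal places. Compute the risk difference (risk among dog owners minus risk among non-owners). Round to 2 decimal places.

RR = 3.00; RD = 0.45

risk, dog owners = 2856/4260 = 0.6704
risk, non-owners = 174/778 = 0.2237
RR = 0.6704 / 0.2237 = 3.00
risk difference = 0.6704 − 0.2237 = 0.45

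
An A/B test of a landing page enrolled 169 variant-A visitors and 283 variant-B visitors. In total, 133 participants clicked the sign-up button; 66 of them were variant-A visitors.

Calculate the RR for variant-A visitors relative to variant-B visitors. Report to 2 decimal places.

variant-A visitors without the outcome: 169 − 66 = 103
variant-B visitors with the outcome: 133 − 66 = 67
variant-B visitors without the outcome: 283 − 67 = 216
risk, variant-A visitors = 66/169 = 0.3905
risk, variant-B visitors = 67/283 = 0.2367
RR = 0.3905 / 0.2367 = 1.65

1.65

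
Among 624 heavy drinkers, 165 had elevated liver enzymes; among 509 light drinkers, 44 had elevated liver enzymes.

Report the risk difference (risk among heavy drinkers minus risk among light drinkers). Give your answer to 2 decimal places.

RD = 0.18

risk, heavy drinkers = 165/624 = 0.2644
risk, light drinkers = 44/509 = 0.0864
risk difference = 0.2644 − 0.0864 = 0.18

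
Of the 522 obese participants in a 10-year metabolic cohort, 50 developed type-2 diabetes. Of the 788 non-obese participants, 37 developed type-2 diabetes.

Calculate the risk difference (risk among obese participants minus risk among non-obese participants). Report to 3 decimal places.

0.049

risk, obese participants = 50/522 = 0.09579
risk, non-obese participants = 37/788 = 0.04695
risk difference = 0.09579 − 0.04695 = 0.049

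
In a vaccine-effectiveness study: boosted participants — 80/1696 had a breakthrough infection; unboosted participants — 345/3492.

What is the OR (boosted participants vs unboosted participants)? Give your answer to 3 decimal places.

OR = (80 × 3147) / (1616 × 345) = 251760/557520 ≈ 0.452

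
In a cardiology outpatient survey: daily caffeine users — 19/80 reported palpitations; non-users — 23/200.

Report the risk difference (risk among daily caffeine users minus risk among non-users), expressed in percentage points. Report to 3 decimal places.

risk, daily caffeine users = 19/80 = 0.2375
risk, non-users = 23/200 = 0.1150
risk difference = 0.2375 − 0.1150 = 0.1225 → 12.250 percentage points

RD: 12.250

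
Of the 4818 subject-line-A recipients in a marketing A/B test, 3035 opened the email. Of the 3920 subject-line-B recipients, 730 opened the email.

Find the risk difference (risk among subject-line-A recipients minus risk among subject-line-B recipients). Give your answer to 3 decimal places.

risk, subject-line-A recipients = 3035/4818 = 0.6299
risk, subject-line-B recipients = 730/3920 = 0.1862
risk difference = 0.6299 − 0.1862 = 0.444

0.444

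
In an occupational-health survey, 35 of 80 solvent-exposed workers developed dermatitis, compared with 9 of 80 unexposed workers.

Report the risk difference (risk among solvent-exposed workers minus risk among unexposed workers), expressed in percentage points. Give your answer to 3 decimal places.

risk, solvent-exposed workers = 35/80 = 0.4375
risk, unexposed workers = 9/80 = 0.1125
risk difference = 0.4375 − 0.1125 = 0.3250 → 32.500 percentage points

RD = 32.500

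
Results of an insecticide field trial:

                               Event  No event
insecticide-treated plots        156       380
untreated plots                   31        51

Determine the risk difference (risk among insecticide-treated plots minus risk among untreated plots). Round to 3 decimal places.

risk, insecticide-treated plots = 156/536 = 0.2910
risk, untreated plots = 31/82 = 0.3780
risk difference = 0.2910 − 0.3780 = -0.087

RD ≈ -0.087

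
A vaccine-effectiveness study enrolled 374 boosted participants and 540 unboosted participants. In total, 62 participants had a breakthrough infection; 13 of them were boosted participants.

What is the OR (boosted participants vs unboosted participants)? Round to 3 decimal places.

OR = 0.361

boosted participants without the outcome: 374 − 13 = 361
unboosted participants with the outcome: 62 − 13 = 49
unboosted participants without the outcome: 540 − 49 = 491
OR = (13 × 491) / (361 × 49) = 6383/17689 ≈ 0.361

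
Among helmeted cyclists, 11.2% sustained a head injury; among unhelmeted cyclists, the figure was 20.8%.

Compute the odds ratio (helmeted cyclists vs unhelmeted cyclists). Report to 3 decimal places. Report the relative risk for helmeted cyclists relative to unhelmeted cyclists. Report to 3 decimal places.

OR = 0.480; RR = 0.538

odds, helmeted cyclists = 0.1120/0.8880 = 0.1261
odds, unhelmeted cyclists = 0.2080/0.7920 = 0.2626
OR = 0.1261 / 0.2626 = 0.480
RR = 0.1120 / 0.2080 = 0.538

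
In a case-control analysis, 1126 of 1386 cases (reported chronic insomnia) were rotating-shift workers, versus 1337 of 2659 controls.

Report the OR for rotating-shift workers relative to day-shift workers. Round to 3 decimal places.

OR = (1126 × 1322) / (1337 × 260) = 1488572/347620 ≈ 4.282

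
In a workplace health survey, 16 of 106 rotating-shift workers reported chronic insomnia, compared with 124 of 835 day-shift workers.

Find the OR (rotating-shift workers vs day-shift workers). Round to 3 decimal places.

odds, rotating-shift workers = 16/90 = 0.1778
odds, day-shift workers = 124/711 = 0.1744
OR = 0.1778 / 0.1744 = 1.019

OR: 1.019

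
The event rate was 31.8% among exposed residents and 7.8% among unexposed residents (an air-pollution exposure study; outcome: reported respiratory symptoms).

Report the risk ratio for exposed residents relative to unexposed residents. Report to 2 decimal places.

RR = 0.3180 / 0.0780 = 4.08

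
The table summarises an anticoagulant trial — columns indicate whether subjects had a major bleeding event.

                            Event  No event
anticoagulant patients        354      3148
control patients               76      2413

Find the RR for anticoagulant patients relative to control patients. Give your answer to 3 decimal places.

risk, anticoagulant patients = 354/3502 = 0.10109
risk, control patients = 76/2489 = 0.03053
RR = 0.10109 / 0.03053 = 3.311

RR: 3.311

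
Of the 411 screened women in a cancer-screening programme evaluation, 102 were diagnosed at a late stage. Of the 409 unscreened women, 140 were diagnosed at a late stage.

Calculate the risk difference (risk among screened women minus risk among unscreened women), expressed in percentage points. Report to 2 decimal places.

-9.41

risk, screened women = 102/411 = 0.2482
risk, unscreened women = 140/409 = 0.3423
risk difference = 0.2482 − 0.3423 = -0.0941 → -9.41 percentage points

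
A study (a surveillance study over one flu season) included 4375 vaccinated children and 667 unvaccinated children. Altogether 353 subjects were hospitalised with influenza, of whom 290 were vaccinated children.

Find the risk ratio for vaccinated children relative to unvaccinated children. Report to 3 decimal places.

RR = 0.702

vaccinated children without the outcome: 4375 − 290 = 4085
unvaccinated children with the outcome: 353 − 290 = 63
unvaccinated children without the outcome: 667 − 63 = 604
risk, vaccinated children = 290/4375 = 0.0663
risk, unvaccinated children = 63/667 = 0.0945
RR = 0.0663 / 0.0945 = 0.702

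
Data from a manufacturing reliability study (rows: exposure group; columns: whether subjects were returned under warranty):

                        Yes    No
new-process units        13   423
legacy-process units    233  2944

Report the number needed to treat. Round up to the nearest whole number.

risk, new-process units = 13/436 = 0.029817
risk, legacy-process units = 233/3177 = 0.073340
absolute risk difference = 0.043523
1 / 0.043523 = 22.976 → round up → 23

NNT: 23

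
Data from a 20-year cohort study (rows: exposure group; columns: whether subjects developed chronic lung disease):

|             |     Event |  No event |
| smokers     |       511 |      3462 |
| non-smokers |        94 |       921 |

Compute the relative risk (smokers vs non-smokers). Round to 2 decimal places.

RR: 1.39

risk, smokers = 511/3973 = 0.1286
risk, non-smokers = 94/1015 = 0.0926
RR = 0.1286 / 0.0926 = 1.39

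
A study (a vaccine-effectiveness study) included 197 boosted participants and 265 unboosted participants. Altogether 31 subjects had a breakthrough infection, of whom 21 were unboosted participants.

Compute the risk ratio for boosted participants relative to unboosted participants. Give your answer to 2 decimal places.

boosted participants with the outcome: 31 − 21 = 10
boosted participants without the outcome: 197 − 10 = 187
unboosted participants without the outcome: 265 − 21 = 244
risk, boosted participants = 10/197 = 0.0508
risk, unboosted participants = 21/265 = 0.0792
RR = 0.0508 / 0.0792 = 0.64

0.64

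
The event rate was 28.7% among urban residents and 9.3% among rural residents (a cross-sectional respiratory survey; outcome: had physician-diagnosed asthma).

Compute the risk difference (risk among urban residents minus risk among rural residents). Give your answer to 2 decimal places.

risk difference = 0.2870 − 0.0930 = 0.19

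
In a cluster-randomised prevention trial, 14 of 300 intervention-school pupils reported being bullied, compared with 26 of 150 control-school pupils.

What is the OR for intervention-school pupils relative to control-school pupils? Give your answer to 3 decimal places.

OR = (14 × 124) / (286 × 26) = 1736/7436 ≈ 0.233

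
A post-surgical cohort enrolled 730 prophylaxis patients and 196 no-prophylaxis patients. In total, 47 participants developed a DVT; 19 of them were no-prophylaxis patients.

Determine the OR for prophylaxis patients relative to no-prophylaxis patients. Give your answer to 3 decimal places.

OR: 0.372

prophylaxis patients with the outcome: 47 − 19 = 28
prophylaxis patients without the outcome: 730 − 28 = 702
no-prophylaxis patients without the outcome: 196 − 19 = 177
odds, prophylaxis patients = 28/702 = 0.03989
odds, no-prophylaxis patients = 19/177 = 0.10734
OR = 0.03989 / 0.10734 = 0.372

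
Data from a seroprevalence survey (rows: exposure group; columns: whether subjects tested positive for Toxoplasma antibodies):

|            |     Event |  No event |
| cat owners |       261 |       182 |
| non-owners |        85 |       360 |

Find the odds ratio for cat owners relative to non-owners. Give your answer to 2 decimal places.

OR = (261 × 360) / (182 × 85) = 93960/15470 ≈ 6.07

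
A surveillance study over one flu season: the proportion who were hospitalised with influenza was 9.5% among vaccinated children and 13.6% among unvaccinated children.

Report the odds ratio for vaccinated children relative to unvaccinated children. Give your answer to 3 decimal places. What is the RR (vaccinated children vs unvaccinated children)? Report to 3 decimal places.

OR = 0.667; RR = 0.699

odds, vaccinated children = 0.0950/0.9050 = 0.1050
odds, unvaccinated children = 0.1360/0.8640 = 0.1574
OR = 0.1050 / 0.1574 = 0.667
RR = 0.0950 / 0.1360 = 0.699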